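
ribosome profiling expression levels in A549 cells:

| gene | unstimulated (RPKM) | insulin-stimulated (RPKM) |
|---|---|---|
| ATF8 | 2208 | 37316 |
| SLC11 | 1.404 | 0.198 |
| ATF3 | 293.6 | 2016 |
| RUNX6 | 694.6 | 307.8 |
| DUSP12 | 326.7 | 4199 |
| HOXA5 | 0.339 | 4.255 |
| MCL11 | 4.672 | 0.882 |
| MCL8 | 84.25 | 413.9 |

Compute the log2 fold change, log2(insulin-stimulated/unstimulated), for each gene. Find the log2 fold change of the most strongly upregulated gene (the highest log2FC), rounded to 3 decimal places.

log2(37316/2208) = 4.079  (ATF8)
log2(0.198/1.404) = -2.826  (SLC11)
log2(2016/293.6) = 2.780  (ATF3)
log2(307.8/694.6) = -1.174  (RUNX6)
log2(4199/326.7) = 3.684  (DUSP12)
log2(4.255/0.339) = 3.650  (HOXA5)
log2(0.882/4.672) = -2.405  (MCL11)
log2(413.9/84.25) = 2.297  (MCL8)
ATF8 is most strongly upregulated.

4.079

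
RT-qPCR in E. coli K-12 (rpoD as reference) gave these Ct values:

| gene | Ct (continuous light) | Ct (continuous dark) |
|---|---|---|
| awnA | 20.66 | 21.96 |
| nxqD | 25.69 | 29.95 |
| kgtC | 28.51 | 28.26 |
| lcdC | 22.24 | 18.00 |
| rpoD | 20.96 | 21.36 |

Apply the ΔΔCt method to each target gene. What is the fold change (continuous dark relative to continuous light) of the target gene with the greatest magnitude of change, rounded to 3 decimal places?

awnA: ΔΔCt = (21.96−21.36) − (20.66−20.96) = 0.60 − (-0.30) = 0.90; fold change = 2^-0.90 = 0.536
nxqD: ΔΔCt = (29.95−21.36) − (25.69−20.96) = 8.59 − 4.73 = 3.86; fold change = 2^-3.86 = 0.069
kgtC: ΔΔCt = (28.26−21.36) − (28.51−20.96) = 6.90 − 7.55 = -0.65; fold change = 2^0.65 = 1.569
lcdC: ΔΔCt = (18.00−21.36) − (22.24−20.96) = -3.36 − 1.28 = -4.64; fold change = 2^4.64 = 24.933
lcdC has the largest |ΔΔCt| = 4.64.

24.933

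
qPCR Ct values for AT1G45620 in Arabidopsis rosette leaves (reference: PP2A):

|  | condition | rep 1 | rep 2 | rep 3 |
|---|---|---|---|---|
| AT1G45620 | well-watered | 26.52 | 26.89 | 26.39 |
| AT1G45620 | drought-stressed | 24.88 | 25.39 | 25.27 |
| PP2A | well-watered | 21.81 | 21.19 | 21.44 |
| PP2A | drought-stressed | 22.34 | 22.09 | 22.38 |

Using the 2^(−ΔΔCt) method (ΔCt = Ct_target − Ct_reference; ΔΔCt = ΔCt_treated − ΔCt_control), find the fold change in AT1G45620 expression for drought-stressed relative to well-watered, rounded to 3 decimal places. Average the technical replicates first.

Mean Ct: AT1G45620 well-watered 26.600; AT1G45620 drought-stressed 25.180; PP2A well-watered 21.480; PP2A drought-stressed 22.270
ΔCt(well-watered) = 26.600 − 21.480 = 5.120
ΔCt(drought-stressed) = 25.180 − 22.270 = 2.910
ΔΔCt = 2.910 − 5.120 = -2.210
Fold change = 2^(−(-2.210)) = 2^2.210 = 4.6268

4.627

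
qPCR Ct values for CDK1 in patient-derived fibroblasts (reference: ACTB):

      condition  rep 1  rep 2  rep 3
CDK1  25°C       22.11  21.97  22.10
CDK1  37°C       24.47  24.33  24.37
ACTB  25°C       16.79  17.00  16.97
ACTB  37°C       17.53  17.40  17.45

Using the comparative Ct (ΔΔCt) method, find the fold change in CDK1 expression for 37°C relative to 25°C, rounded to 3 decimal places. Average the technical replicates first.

Mean Ct: CDK1 25°C 22.060; CDK1 37°C 24.390; ACTB 25°C 16.920; ACTB 37°C 17.460
ΔCt(25°C) = 22.060 − 16.920 = 5.140
ΔCt(37°C) = 24.390 − 17.460 = 6.930
ΔΔCt = 6.930 − 5.140 = 1.790
Fold change = 2^(−1.790) = 0.2892

0.289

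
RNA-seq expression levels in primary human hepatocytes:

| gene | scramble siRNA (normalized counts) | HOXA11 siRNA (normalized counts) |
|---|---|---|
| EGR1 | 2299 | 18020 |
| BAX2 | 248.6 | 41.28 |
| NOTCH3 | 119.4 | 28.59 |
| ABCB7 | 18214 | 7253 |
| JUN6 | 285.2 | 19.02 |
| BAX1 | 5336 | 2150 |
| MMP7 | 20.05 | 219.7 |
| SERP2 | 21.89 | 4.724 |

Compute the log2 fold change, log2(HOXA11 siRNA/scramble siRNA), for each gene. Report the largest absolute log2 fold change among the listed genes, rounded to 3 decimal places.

3.906

log2(18020/2299) = 2.971  (EGR1)
log2(41.28/248.6) = -2.590  (BAX2)
log2(28.59/119.4) = -2.062  (NOTCH3)
log2(7253/18214) = -1.328  (ABCB7)
log2(19.02/285.2) = -3.906  (JUN6)
log2(2150/5336) = -1.311  (BAX1)
log2(219.7/20.05) = 3.454  (MMP7)
log2(4.724/21.89) = -2.212  (SERP2)
The largest magnitude belongs to JUN6.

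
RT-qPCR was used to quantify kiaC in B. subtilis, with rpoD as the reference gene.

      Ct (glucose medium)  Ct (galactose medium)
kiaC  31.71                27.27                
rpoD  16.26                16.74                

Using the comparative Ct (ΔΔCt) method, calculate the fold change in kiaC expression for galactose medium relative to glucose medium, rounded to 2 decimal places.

30.27

ΔCt(glucose medium) = 31.710 − 16.260 = 15.450
ΔCt(galactose medium) = 27.270 − 16.740 = 10.530
ΔΔCt = 10.530 − 15.450 = -4.920
Fold change = 2^(−(-4.920)) = 2^4.920 = 30.274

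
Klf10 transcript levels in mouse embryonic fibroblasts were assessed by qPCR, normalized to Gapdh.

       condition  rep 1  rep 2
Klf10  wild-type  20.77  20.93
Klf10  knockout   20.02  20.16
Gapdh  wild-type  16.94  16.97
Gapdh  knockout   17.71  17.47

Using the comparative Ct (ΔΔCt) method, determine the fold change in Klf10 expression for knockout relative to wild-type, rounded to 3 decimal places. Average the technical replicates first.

2.630

Mean Ct: Klf10 wild-type 20.850; Klf10 knockout 20.090; Gapdh wild-type 16.955; Gapdh knockout 17.590
ΔCt(wild-type) = 20.850 − 16.955 = 3.895
ΔCt(knockout) = 20.090 − 17.590 = 2.500
ΔΔCt = 2.500 − 3.895 = -1.395
Fold change = 2^(−(-1.395)) = 2^1.395 = 2.6299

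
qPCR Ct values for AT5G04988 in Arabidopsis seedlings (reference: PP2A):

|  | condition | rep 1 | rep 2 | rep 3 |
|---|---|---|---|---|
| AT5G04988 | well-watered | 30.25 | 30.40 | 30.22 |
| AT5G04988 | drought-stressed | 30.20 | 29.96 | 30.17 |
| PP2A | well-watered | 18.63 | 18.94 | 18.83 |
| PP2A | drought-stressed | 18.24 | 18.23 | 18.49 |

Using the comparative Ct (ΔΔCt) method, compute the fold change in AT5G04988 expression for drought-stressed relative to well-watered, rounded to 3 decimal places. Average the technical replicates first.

Mean Ct: AT5G04988 well-watered 30.290; AT5G04988 drought-stressed 30.110; PP2A well-watered 18.800; PP2A drought-stressed 18.320
ΔCt(well-watered) = 30.290 − 18.800 = 11.490
ΔCt(drought-stressed) = 30.110 − 18.320 = 11.790
ΔΔCt = 11.790 − 11.490 = 0.300
Fold change = 2^(−0.300) = 0.8123

0.812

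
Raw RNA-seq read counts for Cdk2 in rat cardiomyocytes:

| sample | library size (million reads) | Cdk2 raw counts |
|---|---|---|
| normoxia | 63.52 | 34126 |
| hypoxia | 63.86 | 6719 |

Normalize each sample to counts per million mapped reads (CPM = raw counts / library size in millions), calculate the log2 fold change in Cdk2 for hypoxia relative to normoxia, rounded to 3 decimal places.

CPM(normoxia) = 34126 / 63.52 = 537.2481
CPM(hypoxia) = 6719 / 63.86 = 105.2145
Fold change = 105.2145 / 537.2481 = 0.19584
log2(0.19584) = -2.3523

-2.352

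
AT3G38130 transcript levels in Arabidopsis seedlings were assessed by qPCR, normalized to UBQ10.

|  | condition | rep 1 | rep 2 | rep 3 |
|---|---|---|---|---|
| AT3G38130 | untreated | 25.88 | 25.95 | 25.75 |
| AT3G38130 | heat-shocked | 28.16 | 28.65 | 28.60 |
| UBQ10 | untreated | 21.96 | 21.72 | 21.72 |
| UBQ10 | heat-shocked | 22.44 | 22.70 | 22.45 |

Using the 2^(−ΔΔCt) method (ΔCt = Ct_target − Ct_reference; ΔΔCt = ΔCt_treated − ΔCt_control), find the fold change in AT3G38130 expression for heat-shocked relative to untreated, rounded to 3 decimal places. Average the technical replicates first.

0.272

Mean Ct: AT3G38130 untreated 25.860; AT3G38130 heat-shocked 28.470; UBQ10 untreated 21.800; UBQ10 heat-shocked 22.530
ΔCt(untreated) = 25.860 − 21.800 = 4.060
ΔCt(heat-shocked) = 28.470 − 22.530 = 5.940
ΔΔCt = 5.940 − 4.060 = 1.880
Fold change = 2^(−1.880) = 0.2717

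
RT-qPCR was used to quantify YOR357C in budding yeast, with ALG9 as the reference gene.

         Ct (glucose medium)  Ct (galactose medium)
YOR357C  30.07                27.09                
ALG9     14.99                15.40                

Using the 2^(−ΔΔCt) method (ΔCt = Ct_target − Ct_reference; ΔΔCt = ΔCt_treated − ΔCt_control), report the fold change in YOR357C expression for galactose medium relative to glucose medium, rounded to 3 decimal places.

10.483

ΔCt(glucose medium) = 30.070 − 14.990 = 15.080
ΔCt(galactose medium) = 27.090 − 15.400 = 11.690
ΔΔCt = 11.690 − 15.080 = -3.390
Fold change = 2^(−(-3.390)) = 2^3.390 = 10.4831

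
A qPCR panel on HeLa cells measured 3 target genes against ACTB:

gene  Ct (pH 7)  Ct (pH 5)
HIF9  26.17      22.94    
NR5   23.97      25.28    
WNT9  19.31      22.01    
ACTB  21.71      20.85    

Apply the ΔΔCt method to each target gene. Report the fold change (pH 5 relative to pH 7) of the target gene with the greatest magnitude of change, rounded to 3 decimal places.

HIF9: ΔΔCt = (22.94−20.85) − (26.17−21.71) = 2.09 − 4.46 = -2.37; fold change = 2^2.37 = 5.169
NR5: ΔΔCt = (25.28−20.85) − (23.97−21.71) = 4.43 − 2.26 = 2.17; fold change = 2^-2.17 = 0.222
WNT9: ΔΔCt = (22.01−20.85) − (19.31−21.71) = 1.16 − (-2.40) = 3.56; fold change = 2^-3.56 = 0.085
WNT9 has the largest |ΔΔCt| = 3.56.

0.085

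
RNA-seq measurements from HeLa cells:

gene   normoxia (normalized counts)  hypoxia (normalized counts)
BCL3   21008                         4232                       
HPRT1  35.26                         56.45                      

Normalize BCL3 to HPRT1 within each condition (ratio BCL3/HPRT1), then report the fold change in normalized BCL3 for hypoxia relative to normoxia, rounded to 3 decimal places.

0.126

BCL3/HPRT1 (normoxia) = 21008 / 35.26 = 595.8
BCL3/HPRT1 (hypoxia) = 4232 / 56.45 = 74.969
Fold change = 74.969 / 595.8 = 0.1258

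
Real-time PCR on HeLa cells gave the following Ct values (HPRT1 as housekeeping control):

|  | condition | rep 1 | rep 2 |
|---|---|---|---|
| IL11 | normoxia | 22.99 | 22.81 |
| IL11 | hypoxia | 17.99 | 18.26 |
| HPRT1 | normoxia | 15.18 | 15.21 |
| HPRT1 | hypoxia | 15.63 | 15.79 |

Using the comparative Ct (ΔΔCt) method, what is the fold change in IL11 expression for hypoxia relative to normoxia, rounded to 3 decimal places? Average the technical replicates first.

Mean Ct: IL11 normoxia 22.900; IL11 hypoxia 18.125; HPRT1 normoxia 15.195; HPRT1 hypoxia 15.710
ΔCt(normoxia) = 22.900 − 15.195 = 7.705
ΔCt(hypoxia) = 18.125 − 15.710 = 2.415
ΔΔCt = 2.415 − 7.705 = -5.290
Fold change = 2^(−(-5.290)) = 2^5.290 = 39.1245

39.124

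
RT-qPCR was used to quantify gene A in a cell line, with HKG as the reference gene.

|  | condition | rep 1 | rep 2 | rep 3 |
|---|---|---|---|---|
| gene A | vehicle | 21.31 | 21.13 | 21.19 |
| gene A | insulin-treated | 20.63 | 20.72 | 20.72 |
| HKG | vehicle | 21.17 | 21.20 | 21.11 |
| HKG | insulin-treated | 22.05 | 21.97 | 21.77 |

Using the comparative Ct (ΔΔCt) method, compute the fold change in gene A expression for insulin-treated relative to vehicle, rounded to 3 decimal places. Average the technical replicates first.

Mean Ct: gene A vehicle 21.210; gene A insulin-treated 20.690; HKG vehicle 21.160; HKG insulin-treated 21.930
ΔCt(vehicle) = 21.210 − 21.160 = 0.050
ΔCt(insulin-treated) = 20.690 − 21.930 = -1.240
ΔΔCt = -1.240 − 0.050 = -1.290
Fold change = 2^(−(-1.290)) = 2^1.290 = 2.4453

2.445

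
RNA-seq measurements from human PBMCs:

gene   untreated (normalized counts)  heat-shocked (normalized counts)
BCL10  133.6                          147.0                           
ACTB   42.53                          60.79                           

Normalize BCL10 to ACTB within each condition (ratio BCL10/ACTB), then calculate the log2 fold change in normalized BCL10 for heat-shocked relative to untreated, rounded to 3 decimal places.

BCL10/ACTB (untreated) = 133.6 / 42.53 = 3.1413
BCL10/ACTB (heat-shocked) = 147.0 / 60.79 = 2.4182
Fold change = 2.4182 / 3.1413 = 0.7698
log2(0.7698) = -0.3775

-0.377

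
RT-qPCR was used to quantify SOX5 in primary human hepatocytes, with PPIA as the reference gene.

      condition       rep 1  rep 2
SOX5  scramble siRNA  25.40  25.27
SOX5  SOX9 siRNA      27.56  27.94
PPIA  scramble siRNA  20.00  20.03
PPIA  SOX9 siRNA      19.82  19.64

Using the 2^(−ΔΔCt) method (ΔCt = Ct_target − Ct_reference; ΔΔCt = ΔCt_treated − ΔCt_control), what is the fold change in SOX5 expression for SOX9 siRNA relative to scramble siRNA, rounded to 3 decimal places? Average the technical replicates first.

Mean Ct: SOX5 scramble siRNA 25.335; SOX5 SOX9 siRNA 27.750; PPIA scramble siRNA 20.015; PPIA SOX9 siRNA 19.730
ΔCt(scramble siRNA) = 25.335 − 20.015 = 5.320
ΔCt(SOX9 siRNA) = 27.750 − 19.730 = 8.020
ΔΔCt = 8.020 − 5.320 = 2.700
Fold change = 2^(−2.700) = 0.1539

0.154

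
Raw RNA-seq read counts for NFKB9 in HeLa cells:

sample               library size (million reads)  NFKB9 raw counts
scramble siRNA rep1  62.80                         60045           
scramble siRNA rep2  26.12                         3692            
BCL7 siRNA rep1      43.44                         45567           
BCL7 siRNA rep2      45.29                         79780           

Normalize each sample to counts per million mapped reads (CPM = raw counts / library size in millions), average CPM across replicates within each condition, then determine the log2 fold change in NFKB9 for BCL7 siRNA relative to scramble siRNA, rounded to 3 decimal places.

1.357

CPM(scramble siRNA rep1) = 60045 / 62.80 = 956.1306
CPM(scramble siRNA rep2) = 3692 / 26.12 = 141.3476
CPM(BCL7 siRNA rep1) = 45567 / 43.44 = 1048.9641
CPM(BCL7 siRNA rep2) = 79780 / 45.29 = 1761.5368
mean CPM(scramble siRNA) = 548.7391; mean CPM(BCL7 siRNA) = 1405.2504
Fold change = 1405.2504 / 548.7391 = 2.56087
log2(2.56087) = 1.3566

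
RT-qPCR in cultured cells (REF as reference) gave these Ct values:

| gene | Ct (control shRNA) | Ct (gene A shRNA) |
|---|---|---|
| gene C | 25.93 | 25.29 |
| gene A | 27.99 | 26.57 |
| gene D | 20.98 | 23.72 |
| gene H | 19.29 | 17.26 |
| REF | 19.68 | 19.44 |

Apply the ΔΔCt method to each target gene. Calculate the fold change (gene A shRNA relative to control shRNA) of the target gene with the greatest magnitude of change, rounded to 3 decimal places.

gene C: ΔΔCt = (25.29−19.44) − (25.93−19.68) = 5.85 − 6.25 = -0.40; fold change = 2^0.40 = 1.320
gene A: ΔΔCt = (26.57−19.44) − (27.99−19.68) = 7.13 − 8.31 = -1.18; fold change = 2^1.18 = 2.266
gene D: ΔΔCt = (23.72−19.44) − (20.98−19.68) = 4.28 − 1.30 = 2.98; fold change = 2^-2.98 = 0.127
gene H: ΔΔCt = (17.26−19.44) − (19.29−19.68) = -2.18 − (-0.39) = -1.79; fold change = 2^1.79 = 3.458
gene D has the largest |ΔΔCt| = 2.98.

0.127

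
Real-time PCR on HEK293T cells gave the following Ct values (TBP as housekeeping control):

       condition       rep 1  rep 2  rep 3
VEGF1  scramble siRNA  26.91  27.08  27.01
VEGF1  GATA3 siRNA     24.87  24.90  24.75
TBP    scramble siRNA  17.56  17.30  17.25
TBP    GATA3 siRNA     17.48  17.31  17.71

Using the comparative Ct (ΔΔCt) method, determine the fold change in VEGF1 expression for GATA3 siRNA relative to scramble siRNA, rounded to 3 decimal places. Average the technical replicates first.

Mean Ct: VEGF1 scramble siRNA 27.000; VEGF1 GATA3 siRNA 24.840; TBP scramble siRNA 17.370; TBP GATA3 siRNA 17.500
ΔCt(scramble siRNA) = 27.000 − 17.370 = 9.630
ΔCt(GATA3 siRNA) = 24.840 − 17.500 = 7.340
ΔΔCt = 7.340 − 9.630 = -2.290
Fold change = 2^(−(-2.290)) = 2^2.290 = 4.8906

4.891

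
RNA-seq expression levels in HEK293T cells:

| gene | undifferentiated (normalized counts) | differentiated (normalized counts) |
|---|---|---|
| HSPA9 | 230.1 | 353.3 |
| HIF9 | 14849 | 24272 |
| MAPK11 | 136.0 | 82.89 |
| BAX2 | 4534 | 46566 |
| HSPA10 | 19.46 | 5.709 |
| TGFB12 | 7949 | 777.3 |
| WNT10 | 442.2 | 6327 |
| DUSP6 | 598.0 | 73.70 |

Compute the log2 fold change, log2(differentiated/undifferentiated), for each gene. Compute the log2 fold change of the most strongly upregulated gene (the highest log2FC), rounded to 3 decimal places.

3.839

log2(353.3/230.1) = 0.619  (HSPA9)
log2(24272/14849) = 0.709  (HIF9)
log2(82.89/136.0) = -0.714  (MAPK11)
log2(46566/4534) = 3.360  (BAX2)
log2(5.709/19.46) = -1.769  (HSPA10)
log2(777.3/7949) = -3.354  (TGFB12)
log2(6327/442.2) = 3.839  (WNT10)
log2(73.70/598.0) = -3.020  (DUSP6)
WNT10 is most strongly upregulated.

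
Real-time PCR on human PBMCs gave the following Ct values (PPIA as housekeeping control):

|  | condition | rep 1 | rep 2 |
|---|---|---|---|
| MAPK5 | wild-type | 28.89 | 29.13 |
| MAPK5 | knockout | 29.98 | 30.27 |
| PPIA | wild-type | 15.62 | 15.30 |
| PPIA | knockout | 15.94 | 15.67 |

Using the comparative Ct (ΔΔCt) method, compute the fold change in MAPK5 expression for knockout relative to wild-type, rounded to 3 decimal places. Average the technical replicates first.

Mean Ct: MAPK5 wild-type 29.010; MAPK5 knockout 30.125; PPIA wild-type 15.460; PPIA knockout 15.805
ΔCt(wild-type) = 29.010 − 15.460 = 13.550
ΔCt(knockout) = 30.125 − 15.805 = 14.320
ΔΔCt = 14.320 − 13.550 = 0.770
Fold change = 2^(−0.770) = 0.5864

0.586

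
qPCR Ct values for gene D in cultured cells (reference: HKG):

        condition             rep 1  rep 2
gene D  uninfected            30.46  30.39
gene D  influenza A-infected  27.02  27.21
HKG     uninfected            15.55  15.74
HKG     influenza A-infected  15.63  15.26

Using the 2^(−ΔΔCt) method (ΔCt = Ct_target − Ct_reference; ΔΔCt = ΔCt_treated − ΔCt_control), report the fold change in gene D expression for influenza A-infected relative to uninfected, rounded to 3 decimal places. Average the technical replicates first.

Mean Ct: gene D uninfected 30.425; gene D influenza A-infected 27.115; HKG uninfected 15.645; HKG influenza A-infected 15.445
ΔCt(uninfected) = 30.425 − 15.645 = 14.780
ΔCt(influenza A-infected) = 27.115 − 15.445 = 11.670
ΔΔCt = 11.670 − 14.780 = -3.110
Fold change = 2^(−(-3.110)) = 2^3.110 = 8.6338

8.634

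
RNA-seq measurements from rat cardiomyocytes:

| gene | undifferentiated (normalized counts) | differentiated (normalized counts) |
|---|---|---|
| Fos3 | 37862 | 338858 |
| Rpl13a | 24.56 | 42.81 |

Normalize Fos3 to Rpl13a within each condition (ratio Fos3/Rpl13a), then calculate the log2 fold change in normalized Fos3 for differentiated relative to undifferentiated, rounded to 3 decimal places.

Fos3/Rpl13a (undifferentiated) = 37862 / 24.56 = 1541.6
Fos3/Rpl13a (differentiated) = 338858 / 42.81 = 7915.4
Fold change = 7915.4 / 1541.6 = 5.1345
log2(5.1345) = 2.3602

2.360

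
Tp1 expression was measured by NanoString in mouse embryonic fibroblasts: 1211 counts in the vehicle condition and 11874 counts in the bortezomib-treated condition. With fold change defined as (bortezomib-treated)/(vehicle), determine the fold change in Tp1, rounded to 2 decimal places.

9.81

Fold change = 11874 / 1211 = 9.805
Tp1 is upregulated.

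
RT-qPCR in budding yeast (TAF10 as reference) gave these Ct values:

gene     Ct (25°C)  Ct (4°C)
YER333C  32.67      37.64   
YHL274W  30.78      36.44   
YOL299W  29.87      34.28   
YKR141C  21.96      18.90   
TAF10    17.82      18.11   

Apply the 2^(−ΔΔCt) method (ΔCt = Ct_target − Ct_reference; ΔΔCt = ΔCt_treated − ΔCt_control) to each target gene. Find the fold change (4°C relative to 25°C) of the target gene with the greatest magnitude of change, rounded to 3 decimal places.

0.024

YER333C: ΔΔCt = (37.64−18.11) − (32.67−17.82) = 19.53 − 14.85 = 4.68; fold change = 2^-4.68 = 0.039
YHL274W: ΔΔCt = (36.44−18.11) − (30.78−17.82) = 18.33 − 12.96 = 5.37; fold change = 2^-5.37 = 0.024
YOL299W: ΔΔCt = (34.28−18.11) − (29.87−17.82) = 16.17 − 12.05 = 4.12; fold change = 2^-4.12 = 0.058
YKR141C: ΔΔCt = (18.90−18.11) − (21.96−17.82) = 0.79 − 4.14 = -3.35; fold change = 2^3.35 = 10.196
YHL274W has the largest |ΔΔCt| = 5.37.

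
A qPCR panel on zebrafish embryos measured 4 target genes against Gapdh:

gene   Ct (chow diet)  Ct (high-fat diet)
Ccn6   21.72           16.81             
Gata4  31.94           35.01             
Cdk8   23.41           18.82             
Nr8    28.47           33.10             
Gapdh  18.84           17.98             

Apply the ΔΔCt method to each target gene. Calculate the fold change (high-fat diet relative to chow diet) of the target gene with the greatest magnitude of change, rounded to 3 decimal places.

Ccn6: ΔΔCt = (16.81−17.98) − (21.72−18.84) = -1.17 − 2.88 = -4.05; fold change = 2^4.05 = 16.564
Gata4: ΔΔCt = (35.01−17.98) − (31.94−18.84) = 17.03 − 13.10 = 3.93; fold change = 2^-3.93 = 0.066
Cdk8: ΔΔCt = (18.82−17.98) − (23.41−18.84) = 0.84 − 4.57 = -3.73; fold change = 2^3.73 = 13.269
Nr8: ΔΔCt = (33.10−17.98) − (28.47−18.84) = 15.12 − 9.63 = 5.49; fold change = 2^-5.49 = 0.022
Nr8 has the largest |ΔΔCt| = 5.49.

0.022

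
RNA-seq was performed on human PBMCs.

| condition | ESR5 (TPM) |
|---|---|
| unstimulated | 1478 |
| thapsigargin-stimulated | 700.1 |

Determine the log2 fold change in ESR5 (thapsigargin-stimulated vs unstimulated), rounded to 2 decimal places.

-1.08

Fold change = 700.1 / 1478 = 0.4737
log2(0.4737) = -1.078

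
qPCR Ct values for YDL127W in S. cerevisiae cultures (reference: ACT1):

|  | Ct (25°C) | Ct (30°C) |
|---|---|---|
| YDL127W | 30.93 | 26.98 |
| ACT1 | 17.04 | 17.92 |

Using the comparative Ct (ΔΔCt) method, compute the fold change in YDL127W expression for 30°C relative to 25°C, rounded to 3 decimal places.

28.443

ΔCt(25°C) = 30.930 − 17.040 = 13.890
ΔCt(30°C) = 26.980 − 17.920 = 9.060
ΔΔCt = 9.060 − 13.890 = -4.830
Fold change = 2^(−(-4.830)) = 2^4.830 = 28.4430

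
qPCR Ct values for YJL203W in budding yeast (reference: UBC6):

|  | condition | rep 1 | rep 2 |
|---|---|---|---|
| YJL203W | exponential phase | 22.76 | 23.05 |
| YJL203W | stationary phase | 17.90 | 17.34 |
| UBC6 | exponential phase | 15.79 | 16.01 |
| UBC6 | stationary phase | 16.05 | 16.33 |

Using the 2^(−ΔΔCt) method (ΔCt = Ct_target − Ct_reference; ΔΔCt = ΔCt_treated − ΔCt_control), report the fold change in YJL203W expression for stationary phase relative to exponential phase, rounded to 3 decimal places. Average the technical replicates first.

47.670

Mean Ct: YJL203W exponential phase 22.905; YJL203W stationary phase 17.620; UBC6 exponential phase 15.900; UBC6 stationary phase 16.190
ΔCt(exponential phase) = 22.905 − 15.900 = 7.005
ΔCt(stationary phase) = 17.620 − 16.190 = 1.430
ΔΔCt = 1.430 − 7.005 = -5.575
Fold change = 2^(−(-5.575)) = 2^5.575 = 47.6697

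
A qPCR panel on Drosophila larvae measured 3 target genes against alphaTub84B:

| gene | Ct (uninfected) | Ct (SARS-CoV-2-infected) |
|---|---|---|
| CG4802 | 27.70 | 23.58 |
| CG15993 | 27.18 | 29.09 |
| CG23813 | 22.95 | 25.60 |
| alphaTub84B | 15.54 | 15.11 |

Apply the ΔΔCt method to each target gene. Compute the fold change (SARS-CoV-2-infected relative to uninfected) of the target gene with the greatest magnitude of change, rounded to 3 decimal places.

12.906

CG4802: ΔΔCt = (23.58−15.11) − (27.70−15.54) = 8.47 − 12.16 = -3.69; fold change = 2^3.69 = 12.906
CG15993: ΔΔCt = (29.09−15.11) − (27.18−15.54) = 13.98 − 11.64 = 2.34; fold change = 2^-2.34 = 0.198
CG23813: ΔΔCt = (25.60−15.11) − (22.95−15.54) = 10.49 − 7.41 = 3.08; fold change = 2^-3.08 = 0.118
CG4802 has the largest |ΔΔCt| = 3.69.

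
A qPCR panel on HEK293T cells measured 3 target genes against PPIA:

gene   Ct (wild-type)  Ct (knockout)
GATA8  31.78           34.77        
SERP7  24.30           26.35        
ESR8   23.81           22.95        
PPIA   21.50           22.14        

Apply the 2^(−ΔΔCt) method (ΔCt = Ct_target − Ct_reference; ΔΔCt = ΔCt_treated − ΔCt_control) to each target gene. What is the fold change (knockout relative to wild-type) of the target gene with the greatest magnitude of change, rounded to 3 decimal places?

0.196

GATA8: ΔΔCt = (34.77−22.14) − (31.78−21.50) = 12.63 − 10.28 = 2.35; fold change = 2^-2.35 = 0.196
SERP7: ΔΔCt = (26.35−22.14) − (24.30−21.50) = 4.21 − 2.80 = 1.41; fold change = 2^-1.41 = 0.376
ESR8: ΔΔCt = (22.95−22.14) − (23.81−21.50) = 0.81 − 2.31 = -1.50; fold change = 2^1.50 = 2.828
GATA8 has the largest |ΔΔCt| = 2.35.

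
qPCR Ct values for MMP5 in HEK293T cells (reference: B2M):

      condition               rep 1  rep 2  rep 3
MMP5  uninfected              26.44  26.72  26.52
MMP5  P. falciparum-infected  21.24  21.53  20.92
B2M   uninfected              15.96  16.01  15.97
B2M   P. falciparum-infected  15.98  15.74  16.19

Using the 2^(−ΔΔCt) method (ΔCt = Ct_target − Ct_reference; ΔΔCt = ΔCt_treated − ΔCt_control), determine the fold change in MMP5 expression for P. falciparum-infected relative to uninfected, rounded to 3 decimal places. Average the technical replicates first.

Mean Ct: MMP5 uninfected 26.560; MMP5 P. falciparum-infected 21.230; B2M uninfected 15.980; B2M P. falciparum-infected 15.970
ΔCt(uninfected) = 26.560 − 15.980 = 10.580
ΔCt(P. falciparum-infected) = 21.230 − 15.970 = 5.260
ΔΔCt = 5.260 − 10.580 = -5.320
Fold change = 2^(−(-5.320)) = 2^5.320 = 39.9466

39.947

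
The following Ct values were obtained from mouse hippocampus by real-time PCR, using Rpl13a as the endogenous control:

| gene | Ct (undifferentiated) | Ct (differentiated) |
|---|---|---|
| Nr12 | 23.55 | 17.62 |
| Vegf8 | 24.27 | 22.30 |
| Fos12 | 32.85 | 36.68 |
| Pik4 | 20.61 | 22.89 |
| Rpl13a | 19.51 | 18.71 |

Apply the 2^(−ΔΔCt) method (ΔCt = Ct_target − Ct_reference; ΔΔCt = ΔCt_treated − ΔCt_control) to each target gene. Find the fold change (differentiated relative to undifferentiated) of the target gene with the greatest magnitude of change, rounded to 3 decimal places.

35.017

Nr12: ΔΔCt = (17.62−18.71) − (23.55−19.51) = -1.09 − 4.04 = -5.13; fold change = 2^5.13 = 35.017
Vegf8: ΔΔCt = (22.30−18.71) − (24.27−19.51) = 3.59 − 4.76 = -1.17; fold change = 2^1.17 = 2.250
Fos12: ΔΔCt = (36.68−18.71) − (32.85−19.51) = 17.97 − 13.34 = 4.63; fold change = 2^-4.63 = 0.040
Pik4: ΔΔCt = (22.89−18.71) − (20.61−19.51) = 4.18 − 1.10 = 3.08; fold change = 2^-3.08 = 0.118
Nr12 has the largest |ΔΔCt| = 5.13.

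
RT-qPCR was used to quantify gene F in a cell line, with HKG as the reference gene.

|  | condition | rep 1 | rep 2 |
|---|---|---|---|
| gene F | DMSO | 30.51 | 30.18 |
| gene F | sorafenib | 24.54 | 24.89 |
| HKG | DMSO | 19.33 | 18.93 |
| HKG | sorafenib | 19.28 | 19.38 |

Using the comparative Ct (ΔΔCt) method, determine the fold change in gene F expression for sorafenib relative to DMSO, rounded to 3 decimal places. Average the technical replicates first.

Mean Ct: gene F DMSO 30.345; gene F sorafenib 24.715; HKG DMSO 19.130; HKG sorafenib 19.330
ΔCt(DMSO) = 30.345 − 19.130 = 11.215
ΔCt(sorafenib) = 24.715 − 19.330 = 5.385
ΔΔCt = 5.385 − 11.215 = -5.830
Fold change = 2^(−(-5.830)) = 2^5.830 = 56.8859

56.886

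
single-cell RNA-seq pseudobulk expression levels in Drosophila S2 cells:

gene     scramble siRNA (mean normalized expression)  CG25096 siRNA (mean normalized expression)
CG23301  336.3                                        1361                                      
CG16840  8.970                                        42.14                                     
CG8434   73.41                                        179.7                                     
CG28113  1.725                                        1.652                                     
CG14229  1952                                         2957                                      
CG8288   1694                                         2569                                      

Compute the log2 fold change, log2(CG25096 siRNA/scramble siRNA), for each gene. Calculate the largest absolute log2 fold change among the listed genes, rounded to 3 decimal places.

2.232

log2(1361/336.3) = 2.017  (CG23301)
log2(42.14/8.970) = 2.232  (CG16840)
log2(179.7/73.41) = 1.292  (CG8434)
log2(1.652/1.725) = -0.062  (CG28113)
log2(2957/1952) = 0.599  (CG14229)
log2(2569/1694) = 0.601  (CG8288)
The largest magnitude belongs to CG16840.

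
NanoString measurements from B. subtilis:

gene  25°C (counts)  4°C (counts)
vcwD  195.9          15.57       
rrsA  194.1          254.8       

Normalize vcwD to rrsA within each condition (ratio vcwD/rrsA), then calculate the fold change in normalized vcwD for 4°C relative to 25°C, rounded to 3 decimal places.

vcwD/rrsA (25°C) = 195.9 / 194.1 = 1.0093
vcwD/rrsA (4°C) = 15.57 / 254.8 = 0.061107
Fold change = 0.061107 / 1.0093 = 0.0605

0.061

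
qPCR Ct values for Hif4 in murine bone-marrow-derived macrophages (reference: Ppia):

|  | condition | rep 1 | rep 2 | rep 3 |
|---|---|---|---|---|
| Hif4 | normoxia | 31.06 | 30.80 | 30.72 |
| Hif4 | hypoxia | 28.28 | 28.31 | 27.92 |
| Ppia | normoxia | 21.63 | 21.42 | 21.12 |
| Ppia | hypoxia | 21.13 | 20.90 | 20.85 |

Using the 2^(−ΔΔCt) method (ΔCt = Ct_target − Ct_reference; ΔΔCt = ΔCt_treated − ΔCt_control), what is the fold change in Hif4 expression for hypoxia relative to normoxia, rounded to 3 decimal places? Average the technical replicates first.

Mean Ct: Hif4 normoxia 30.860; Hif4 hypoxia 28.170; Ppia normoxia 21.390; Ppia hypoxia 20.960
ΔCt(normoxia) = 30.860 − 21.390 = 9.470
ΔCt(hypoxia) = 28.170 − 20.960 = 7.210
ΔΔCt = 7.210 − 9.470 = -2.260
Fold change = 2^(−(-2.260)) = 2^2.260 = 4.7899

4.790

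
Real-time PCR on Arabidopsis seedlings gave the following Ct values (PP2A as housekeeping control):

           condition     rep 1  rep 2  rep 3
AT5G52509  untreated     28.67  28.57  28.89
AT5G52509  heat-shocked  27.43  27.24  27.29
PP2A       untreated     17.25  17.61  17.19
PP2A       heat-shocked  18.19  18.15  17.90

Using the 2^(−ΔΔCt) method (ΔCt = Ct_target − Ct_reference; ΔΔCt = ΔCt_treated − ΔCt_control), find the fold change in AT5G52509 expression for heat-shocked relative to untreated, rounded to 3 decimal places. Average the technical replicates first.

4.347

Mean Ct: AT5G52509 untreated 28.710; AT5G52509 heat-shocked 27.320; PP2A untreated 17.350; PP2A heat-shocked 18.080
ΔCt(untreated) = 28.710 − 17.350 = 11.360
ΔCt(heat-shocked) = 27.320 − 18.080 = 9.240
ΔΔCt = 9.240 − 11.360 = -2.120
Fold change = 2^(−(-2.120)) = 2^2.120 = 4.3469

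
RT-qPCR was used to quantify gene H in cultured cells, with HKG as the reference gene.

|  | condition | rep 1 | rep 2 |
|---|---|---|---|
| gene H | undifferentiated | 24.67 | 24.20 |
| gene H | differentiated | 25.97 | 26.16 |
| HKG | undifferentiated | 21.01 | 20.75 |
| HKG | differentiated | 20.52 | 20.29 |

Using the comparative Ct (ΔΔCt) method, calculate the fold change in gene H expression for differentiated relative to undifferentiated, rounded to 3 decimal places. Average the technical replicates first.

0.232

Mean Ct: gene H undifferentiated 24.435; gene H differentiated 26.065; HKG undifferentiated 20.880; HKG differentiated 20.405
ΔCt(undifferentiated) = 24.435 − 20.880 = 3.555
ΔCt(differentiated) = 26.065 − 20.405 = 5.660
ΔΔCt = 5.660 − 3.555 = 2.105
Fold change = 2^(−2.105) = 0.2325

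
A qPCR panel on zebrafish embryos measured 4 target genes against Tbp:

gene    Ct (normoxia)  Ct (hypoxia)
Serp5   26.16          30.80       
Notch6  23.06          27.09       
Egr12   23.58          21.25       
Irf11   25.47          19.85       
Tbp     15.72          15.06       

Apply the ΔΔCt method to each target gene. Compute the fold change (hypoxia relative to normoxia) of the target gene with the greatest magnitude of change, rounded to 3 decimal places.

0.025

Serp5: ΔΔCt = (30.80−15.06) − (26.16−15.72) = 15.74 − 10.44 = 5.30; fold change = 2^-5.30 = 0.025
Notch6: ΔΔCt = (27.09−15.06) − (23.06−15.72) = 12.03 − 7.34 = 4.69; fold change = 2^-4.69 = 0.039
Egr12: ΔΔCt = (21.25−15.06) − (23.58−15.72) = 6.19 − 7.86 = -1.67; fold change = 2^1.67 = 3.182
Irf11: ΔΔCt = (19.85−15.06) − (25.47−15.72) = 4.79 − 9.75 = -4.96; fold change = 2^4.96 = 31.125
Serp5 has the largest |ΔΔCt| = 5.30.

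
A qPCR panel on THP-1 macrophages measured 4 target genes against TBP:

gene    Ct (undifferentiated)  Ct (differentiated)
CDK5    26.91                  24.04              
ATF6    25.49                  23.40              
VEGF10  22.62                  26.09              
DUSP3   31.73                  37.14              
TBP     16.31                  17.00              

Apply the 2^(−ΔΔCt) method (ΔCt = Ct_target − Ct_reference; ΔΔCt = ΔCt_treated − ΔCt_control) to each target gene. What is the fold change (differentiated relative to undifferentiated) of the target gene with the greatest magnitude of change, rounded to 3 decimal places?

0.038

CDK5: ΔΔCt = (24.04−17.00) − (26.91−16.31) = 7.04 − 10.60 = -3.56; fold change = 2^3.56 = 11.794
ATF6: ΔΔCt = (23.40−17.00) − (25.49−16.31) = 6.40 − 9.18 = -2.78; fold change = 2^2.78 = 6.869
VEGF10: ΔΔCt = (26.09−17.00) − (22.62−16.31) = 9.09 − 6.31 = 2.78; fold change = 2^-2.78 = 0.146
DUSP3: ΔΔCt = (37.14−17.00) − (31.73−16.31) = 20.14 − 15.42 = 4.72; fold change = 2^-4.72 = 0.038
DUSP3 has the largest |ΔΔCt| = 4.72.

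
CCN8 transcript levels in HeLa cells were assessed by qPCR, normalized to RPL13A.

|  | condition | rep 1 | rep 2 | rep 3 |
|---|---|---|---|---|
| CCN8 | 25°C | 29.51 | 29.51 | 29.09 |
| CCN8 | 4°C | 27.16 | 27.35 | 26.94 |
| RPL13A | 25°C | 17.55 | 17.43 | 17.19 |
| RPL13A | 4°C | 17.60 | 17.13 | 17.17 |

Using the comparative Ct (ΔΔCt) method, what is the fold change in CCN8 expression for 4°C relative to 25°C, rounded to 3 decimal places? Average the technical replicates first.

4.377

Mean Ct: CCN8 25°C 29.370; CCN8 4°C 27.150; RPL13A 25°C 17.390; RPL13A 4°C 17.300
ΔCt(25°C) = 29.370 − 17.390 = 11.980
ΔCt(4°C) = 27.150 − 17.300 = 9.850
ΔΔCt = 9.850 − 11.980 = -2.130
Fold change = 2^(−(-2.130)) = 2^2.130 = 4.3772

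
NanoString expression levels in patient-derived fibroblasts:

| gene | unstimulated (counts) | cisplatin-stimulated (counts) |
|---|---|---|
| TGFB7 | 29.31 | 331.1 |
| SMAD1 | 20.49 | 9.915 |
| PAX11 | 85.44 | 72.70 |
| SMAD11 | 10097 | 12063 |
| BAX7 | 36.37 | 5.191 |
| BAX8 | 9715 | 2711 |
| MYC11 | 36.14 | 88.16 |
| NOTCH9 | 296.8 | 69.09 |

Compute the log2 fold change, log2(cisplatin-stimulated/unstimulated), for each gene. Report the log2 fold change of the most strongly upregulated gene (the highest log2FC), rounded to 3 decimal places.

log2(331.1/29.31) = 3.498  (TGFB7)
log2(9.915/20.49) = -1.047  (SMAD1)
log2(72.70/85.44) = -0.233  (PAX11)
log2(12063/10097) = 0.257  (SMAD11)
log2(5.191/36.37) = -2.809  (BAX7)
log2(2711/9715) = -1.841  (BAX8)
log2(88.16/36.14) = 1.287  (MYC11)
log2(69.09/296.8) = -2.103  (NOTCH9)
TGFB7 is most strongly upregulated.

3.498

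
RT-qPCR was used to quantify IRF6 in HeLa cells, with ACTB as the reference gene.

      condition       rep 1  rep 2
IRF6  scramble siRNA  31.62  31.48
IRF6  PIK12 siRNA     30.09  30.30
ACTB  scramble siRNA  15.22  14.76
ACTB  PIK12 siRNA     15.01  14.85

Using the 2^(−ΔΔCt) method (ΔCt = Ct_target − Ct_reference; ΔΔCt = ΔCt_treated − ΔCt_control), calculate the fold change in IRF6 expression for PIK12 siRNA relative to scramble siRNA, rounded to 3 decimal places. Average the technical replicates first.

Mean Ct: IRF6 scramble siRNA 31.550; IRF6 PIK12 siRNA 30.195; ACTB scramble siRNA 14.990; ACTB PIK12 siRNA 14.930
ΔCt(scramble siRNA) = 31.550 − 14.990 = 16.560
ΔCt(PIK12 siRNA) = 30.195 − 14.930 = 15.265
ΔΔCt = 15.265 − 16.560 = -1.295
Fold change = 2^(−(-1.295)) = 2^1.295 = 2.4538

2.454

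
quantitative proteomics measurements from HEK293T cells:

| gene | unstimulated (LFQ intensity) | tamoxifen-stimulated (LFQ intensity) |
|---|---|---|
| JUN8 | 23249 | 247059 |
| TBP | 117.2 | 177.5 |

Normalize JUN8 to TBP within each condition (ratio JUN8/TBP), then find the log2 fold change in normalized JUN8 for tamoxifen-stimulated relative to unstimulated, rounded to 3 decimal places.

2.811

JUN8/TBP (unstimulated) = 23249 / 117.2 = 198.37
JUN8/TBP (tamoxifen-stimulated) = 247059 / 177.5 = 1391.9
Fold change = 1391.9 / 198.37 = 7.0166
log2(7.0166) = 2.8108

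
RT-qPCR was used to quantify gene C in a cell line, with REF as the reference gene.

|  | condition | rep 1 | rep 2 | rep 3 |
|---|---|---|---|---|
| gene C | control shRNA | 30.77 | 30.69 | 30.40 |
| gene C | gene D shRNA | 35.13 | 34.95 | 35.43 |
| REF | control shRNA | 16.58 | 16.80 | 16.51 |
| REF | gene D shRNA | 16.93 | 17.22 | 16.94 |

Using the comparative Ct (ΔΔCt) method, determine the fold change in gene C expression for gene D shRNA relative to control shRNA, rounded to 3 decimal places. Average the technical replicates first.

Mean Ct: gene C control shRNA 30.620; gene C gene D shRNA 35.170; REF control shRNA 16.630; REF gene D shRNA 17.030
ΔCt(control shRNA) = 30.620 − 16.630 = 13.990
ΔCt(gene D shRNA) = 35.170 − 17.030 = 18.140
ΔΔCt = 18.140 − 13.990 = 4.150
Fold change = 2^(−4.150) = 0.0563

0.056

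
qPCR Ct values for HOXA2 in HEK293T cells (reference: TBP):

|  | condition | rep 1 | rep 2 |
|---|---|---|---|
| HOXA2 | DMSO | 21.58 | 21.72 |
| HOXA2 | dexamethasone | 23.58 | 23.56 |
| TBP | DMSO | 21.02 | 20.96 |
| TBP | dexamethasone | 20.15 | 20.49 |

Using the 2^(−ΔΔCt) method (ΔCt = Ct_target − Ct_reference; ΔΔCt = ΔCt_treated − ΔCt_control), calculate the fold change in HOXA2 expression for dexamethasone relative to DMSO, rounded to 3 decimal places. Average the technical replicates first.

Mean Ct: HOXA2 DMSO 21.650; HOXA2 dexamethasone 23.570; TBP DMSO 20.990; TBP dexamethasone 20.320
ΔCt(DMSO) = 21.650 − 20.990 = 0.660
ΔCt(dexamethasone) = 23.570 − 20.320 = 3.250
ΔΔCt = 3.250 − 0.660 = 2.590
Fold change = 2^(−2.590) = 0.1661

0.166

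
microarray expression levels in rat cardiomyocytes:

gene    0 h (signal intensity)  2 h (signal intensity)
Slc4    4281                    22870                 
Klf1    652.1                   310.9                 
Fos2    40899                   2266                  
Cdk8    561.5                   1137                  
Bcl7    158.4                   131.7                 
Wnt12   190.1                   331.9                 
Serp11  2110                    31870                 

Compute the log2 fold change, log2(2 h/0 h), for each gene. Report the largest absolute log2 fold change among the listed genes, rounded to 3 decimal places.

4.174

log2(22870/4281) = 2.417  (Slc4)
log2(310.9/652.1) = -1.069  (Klf1)
log2(2266/40899) = -4.174  (Fos2)
log2(1137/561.5) = 1.018  (Cdk8)
log2(131.7/158.4) = -0.266  (Bcl7)
log2(331.9/190.1) = 0.804  (Wnt12)
log2(31870/2110) = 3.917  (Serp11)
The largest magnitude belongs to Fos2.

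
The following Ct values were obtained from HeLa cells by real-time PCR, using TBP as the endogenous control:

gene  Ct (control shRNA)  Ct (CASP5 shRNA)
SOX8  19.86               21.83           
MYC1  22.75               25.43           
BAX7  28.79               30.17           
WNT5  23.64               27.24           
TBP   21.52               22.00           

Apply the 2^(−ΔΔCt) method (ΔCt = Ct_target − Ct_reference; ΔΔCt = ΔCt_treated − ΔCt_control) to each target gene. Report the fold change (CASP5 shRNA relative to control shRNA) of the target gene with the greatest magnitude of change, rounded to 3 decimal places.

0.115

SOX8: ΔΔCt = (21.83−22.00) − (19.86−21.52) = -0.17 − (-1.66) = 1.49; fold change = 2^-1.49 = 0.356
MYC1: ΔΔCt = (25.43−22.00) − (22.75−21.52) = 3.43 − 1.23 = 2.20; fold change = 2^-2.20 = 0.218
BAX7: ΔΔCt = (30.17−22.00) − (28.79−21.52) = 8.17 − 7.27 = 0.90; fold change = 2^-0.90 = 0.536
WNT5: ΔΔCt = (27.24−22.00) − (23.64−21.52) = 5.24 − 2.12 = 3.12; fold change = 2^-3.12 = 0.115
WNT5 has the largest |ΔΔCt| = 3.12.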